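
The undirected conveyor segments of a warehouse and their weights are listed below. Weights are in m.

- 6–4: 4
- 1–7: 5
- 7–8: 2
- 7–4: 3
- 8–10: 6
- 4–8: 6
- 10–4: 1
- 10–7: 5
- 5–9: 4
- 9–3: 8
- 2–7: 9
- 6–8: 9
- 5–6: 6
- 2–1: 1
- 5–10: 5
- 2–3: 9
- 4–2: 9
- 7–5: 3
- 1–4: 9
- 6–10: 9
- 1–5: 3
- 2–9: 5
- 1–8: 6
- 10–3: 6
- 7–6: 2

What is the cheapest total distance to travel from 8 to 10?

Running Dijkstra from 8:
8: 0
7: 2  (via 8)
6: 4  (via 7)
4: 5  (via 7)
5: 5  (via 7)
1: 6  (via 8)
10: 6  (via 8)
Shortest route: 8–10 = 6 m.

6 m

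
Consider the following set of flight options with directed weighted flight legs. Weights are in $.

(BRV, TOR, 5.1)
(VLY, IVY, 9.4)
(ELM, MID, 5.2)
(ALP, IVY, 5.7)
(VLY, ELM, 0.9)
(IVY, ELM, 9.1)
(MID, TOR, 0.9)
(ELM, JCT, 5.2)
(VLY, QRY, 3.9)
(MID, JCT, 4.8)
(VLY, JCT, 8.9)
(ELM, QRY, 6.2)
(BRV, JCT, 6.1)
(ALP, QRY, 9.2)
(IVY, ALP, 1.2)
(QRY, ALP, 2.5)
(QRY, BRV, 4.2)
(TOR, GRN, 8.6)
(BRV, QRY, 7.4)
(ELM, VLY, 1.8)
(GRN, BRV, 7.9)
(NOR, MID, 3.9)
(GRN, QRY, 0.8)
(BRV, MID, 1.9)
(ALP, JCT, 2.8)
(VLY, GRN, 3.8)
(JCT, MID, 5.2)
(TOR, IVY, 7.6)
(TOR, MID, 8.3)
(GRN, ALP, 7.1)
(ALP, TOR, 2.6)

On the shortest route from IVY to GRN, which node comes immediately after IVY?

ALP

Enumerating some paths:
IVY - ALP - TOR - GRN: 1.2+2.6+8.6 = 12.4
IVY - ELM - VLY - GRN: 9.1+1.8+3.8 = 14.7
IVY - ALP - JCT - MID - TOR - GRN: 1.2+2.8+5.2+0.9+8.6 = 18.7
IVY - ELM - MID - TOR - GRN: 9.1+5.2+0.9+8.6 = 23.8
The minimum is $12.4 via IVY - ALP - TOR - GRN.
So from IVY the first move is to ALP.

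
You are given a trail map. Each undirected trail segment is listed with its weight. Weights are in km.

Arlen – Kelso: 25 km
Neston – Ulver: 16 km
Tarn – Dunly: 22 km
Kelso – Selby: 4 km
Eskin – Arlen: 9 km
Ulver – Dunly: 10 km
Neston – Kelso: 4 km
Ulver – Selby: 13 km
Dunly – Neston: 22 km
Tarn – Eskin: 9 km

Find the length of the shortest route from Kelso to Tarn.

Running Dijkstra from Kelso:
Kelso: 0
Neston: 4  (via Kelso)
Selby: 4  (via Kelso)
Ulver: 17  (via Selby)
Arlen: 25  (via Kelso)
Dunly: 26  (via Neston)
Eskin: 34  (via Arlen)
Tarn: 43  (via Eskin)
Shortest route: Kelso → Arlen → Eskin → Tarn = 43 km.

43 km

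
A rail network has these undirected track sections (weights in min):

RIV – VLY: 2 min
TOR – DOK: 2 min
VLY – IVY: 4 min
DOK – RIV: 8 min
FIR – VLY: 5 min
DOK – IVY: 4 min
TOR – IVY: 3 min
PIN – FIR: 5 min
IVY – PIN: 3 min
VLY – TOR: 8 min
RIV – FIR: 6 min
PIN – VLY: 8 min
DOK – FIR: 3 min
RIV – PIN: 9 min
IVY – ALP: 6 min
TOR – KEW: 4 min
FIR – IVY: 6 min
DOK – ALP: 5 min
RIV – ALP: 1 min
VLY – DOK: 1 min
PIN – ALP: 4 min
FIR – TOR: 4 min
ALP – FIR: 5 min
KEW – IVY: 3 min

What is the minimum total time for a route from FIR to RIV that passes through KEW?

17 min

Best FIR to KEW: FIR–TOR–KEW costing 8
Best KEW to RIV: KEW–IVY–VLY–RIV costing 9
Total via KEW: 8 + 9 = 17 min.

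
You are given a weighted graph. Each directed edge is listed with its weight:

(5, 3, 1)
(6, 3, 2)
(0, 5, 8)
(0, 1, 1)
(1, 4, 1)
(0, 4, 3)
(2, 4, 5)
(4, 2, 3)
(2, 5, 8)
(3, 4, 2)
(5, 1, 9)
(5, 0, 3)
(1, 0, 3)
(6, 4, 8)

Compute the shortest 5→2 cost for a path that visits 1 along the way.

8

Shortest 5→1: 5 → 0 → 1 = 4
Best 1 to 2: 1 → 4 → 2 costing 4
Total via 1: 4 + 4 = 8.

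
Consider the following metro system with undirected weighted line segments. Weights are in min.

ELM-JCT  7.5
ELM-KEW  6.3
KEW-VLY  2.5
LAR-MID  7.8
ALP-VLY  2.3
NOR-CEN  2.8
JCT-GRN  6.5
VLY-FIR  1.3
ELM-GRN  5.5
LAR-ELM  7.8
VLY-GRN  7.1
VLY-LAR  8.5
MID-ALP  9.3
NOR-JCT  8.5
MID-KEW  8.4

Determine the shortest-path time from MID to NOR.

30.7 min

Enumerating some paths:
MID–LAR–ELM–JCT–NOR: 7.8+7.8+7.5+8.5 = 31.6
MID–KEW–ELM–JCT–NOR: 8.4+6.3+7.5+8.5 = 30.7
The minimum is 30.7 min via MID–KEW–ELM–JCT–NOR.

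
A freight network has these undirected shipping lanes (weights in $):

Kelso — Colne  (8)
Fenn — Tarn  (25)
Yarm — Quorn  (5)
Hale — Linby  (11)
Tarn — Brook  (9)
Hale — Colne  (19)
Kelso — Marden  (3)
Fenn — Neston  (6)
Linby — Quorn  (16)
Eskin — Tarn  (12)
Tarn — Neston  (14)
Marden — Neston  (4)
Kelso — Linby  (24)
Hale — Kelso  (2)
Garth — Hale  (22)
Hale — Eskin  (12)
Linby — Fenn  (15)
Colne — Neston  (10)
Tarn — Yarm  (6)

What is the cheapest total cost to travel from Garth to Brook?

$54

Compare a few routes:
Garth–Hale–Kelso–Marden–Neston–Tarn–Brook: 22+2+3+4+14+9 = 54
Garth–Hale–Kelso–Colne–Neston–Tarn–Brook: 22+2+8+10+14+9 = 65
Garth–Hale–Eskin–Tarn–Brook: 22+12+12+9 = 55
The minimum is $54 via Garth–Hale–Kelso–Marden–Neston–Tarn–Brook.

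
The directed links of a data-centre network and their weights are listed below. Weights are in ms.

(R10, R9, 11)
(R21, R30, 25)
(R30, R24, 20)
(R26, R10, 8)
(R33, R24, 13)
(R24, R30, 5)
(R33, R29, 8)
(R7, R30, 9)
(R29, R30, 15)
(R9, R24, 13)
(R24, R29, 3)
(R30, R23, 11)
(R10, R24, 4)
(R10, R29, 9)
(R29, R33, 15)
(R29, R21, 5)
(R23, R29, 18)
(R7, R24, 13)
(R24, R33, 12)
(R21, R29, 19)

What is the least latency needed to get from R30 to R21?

28 ms

Shortest distances from R30:
R30: 0
R23: 11  (via R30)
R24: 20  (via R30)
R29: 23  (via R24)
R21: 28  (via R29)
Shortest route: R30–R24–R29–R21 = 28 ms.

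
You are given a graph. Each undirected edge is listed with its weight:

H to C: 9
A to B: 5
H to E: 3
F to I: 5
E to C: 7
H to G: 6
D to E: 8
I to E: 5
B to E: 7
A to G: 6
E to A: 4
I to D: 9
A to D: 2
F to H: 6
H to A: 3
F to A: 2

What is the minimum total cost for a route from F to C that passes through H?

14

Shortest F→H: F–A–H = 5
Shortest H→C: H–C = 9
Total via H: 5 + 9 = 14.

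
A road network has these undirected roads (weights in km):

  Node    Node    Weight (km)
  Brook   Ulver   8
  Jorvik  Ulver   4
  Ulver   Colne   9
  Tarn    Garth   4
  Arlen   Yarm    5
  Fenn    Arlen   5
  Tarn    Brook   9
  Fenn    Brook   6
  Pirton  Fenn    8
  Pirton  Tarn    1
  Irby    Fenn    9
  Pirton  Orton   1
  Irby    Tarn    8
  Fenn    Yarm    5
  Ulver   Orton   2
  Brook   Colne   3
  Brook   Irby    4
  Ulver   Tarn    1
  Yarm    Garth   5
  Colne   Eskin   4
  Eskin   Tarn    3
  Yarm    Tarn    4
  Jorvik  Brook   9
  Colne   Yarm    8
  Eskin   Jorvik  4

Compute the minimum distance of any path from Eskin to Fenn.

Running Dijkstra from Eskin:
Eskin: 0
Tarn: 3  (via Eskin)
Colne: 4  (via Eskin)
Pirton: 4  (via Tarn)
Ulver: 4  (via Tarn)
Jorvik: 4  (via Eskin)
Orton: 5  (via Pirton)
Brook: 7  (via Colne)
Garth: 7  (via Tarn)
Yarm: 7  (via Tarn)
Irby: 11  (via Tarn)
Fenn: 12  (via Pirton)
Shortest route: Eskin–Tarn–Pirton–Fenn = 12 km.

12 km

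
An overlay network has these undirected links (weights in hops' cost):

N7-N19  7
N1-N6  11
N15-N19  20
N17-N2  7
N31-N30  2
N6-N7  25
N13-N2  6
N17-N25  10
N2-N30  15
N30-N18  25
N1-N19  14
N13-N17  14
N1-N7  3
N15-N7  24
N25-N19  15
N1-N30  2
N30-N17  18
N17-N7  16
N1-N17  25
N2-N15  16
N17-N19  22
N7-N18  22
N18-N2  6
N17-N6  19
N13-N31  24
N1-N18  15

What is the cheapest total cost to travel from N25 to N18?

Compare a few routes:
N25 - N17 - N13 - N2 - N18: 10+14+6+6 = 36
N25 - N17 - N2 - N18: 10+7+6 = 23
N25 - N19 - N7 - N1 - N18: 15+7+3+15 = 40
The minimum is 23 hops' cost via N25 - N17 - N2 - N18.

23 hops' cost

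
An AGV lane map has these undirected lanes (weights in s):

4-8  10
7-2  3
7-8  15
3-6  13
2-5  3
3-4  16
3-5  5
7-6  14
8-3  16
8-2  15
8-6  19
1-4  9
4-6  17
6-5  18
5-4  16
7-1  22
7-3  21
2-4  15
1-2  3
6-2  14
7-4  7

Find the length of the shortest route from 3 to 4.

16 s

Enumerating some paths:
3–5–2–7–4: 5+3+3+7 = 18
3–4: 16 = 16
Cheapest is 3–4 at 16 s.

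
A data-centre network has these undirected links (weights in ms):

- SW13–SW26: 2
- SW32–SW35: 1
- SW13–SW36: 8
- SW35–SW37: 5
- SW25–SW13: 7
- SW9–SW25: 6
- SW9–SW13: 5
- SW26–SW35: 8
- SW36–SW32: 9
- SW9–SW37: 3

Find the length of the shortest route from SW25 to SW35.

14 ms

Running Dijkstra from SW25:
SW25: 0
SW9: 6  (via SW25)
SW13: 7  (via SW25)
SW26: 9  (via SW13)
SW37: 9  (via SW9)
SW35: 14  (via SW37)
Shortest route: SW25–SW9–SW37–SW35 = 14 ms.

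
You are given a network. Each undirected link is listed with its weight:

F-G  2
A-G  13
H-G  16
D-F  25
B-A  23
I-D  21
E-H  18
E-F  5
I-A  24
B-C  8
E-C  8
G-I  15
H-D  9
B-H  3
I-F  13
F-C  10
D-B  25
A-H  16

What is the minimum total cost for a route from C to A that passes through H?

27

Shortest C→H: C–B–H = 11
Best H to A: H–A costing 16
Total via H: 11 + 16 = 27.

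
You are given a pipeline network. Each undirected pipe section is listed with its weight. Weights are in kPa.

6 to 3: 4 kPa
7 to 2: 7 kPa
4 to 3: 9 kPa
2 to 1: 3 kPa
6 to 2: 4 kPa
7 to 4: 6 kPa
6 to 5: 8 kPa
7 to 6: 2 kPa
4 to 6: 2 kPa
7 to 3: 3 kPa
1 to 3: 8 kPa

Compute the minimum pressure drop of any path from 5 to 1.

Compare a few routes:
5 - 6 - 3 - 1: 8+4+8 = 20
5 - 6 - 7 - 2 - 1: 8+2+7+3 = 20
5 - 6 - 2 - 1: 8+4+3 = 15
The minimum is 15 kPa via 5 - 6 - 2 - 1.

15 kPa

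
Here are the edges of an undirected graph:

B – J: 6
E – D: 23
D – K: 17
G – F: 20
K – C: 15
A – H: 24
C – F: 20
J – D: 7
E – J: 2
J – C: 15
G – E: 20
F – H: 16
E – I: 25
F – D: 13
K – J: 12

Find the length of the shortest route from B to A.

66

Candidate routes:
B → J → C → F → H → A: 6+15+20+16+24 = 81
B → J → D → F → H → A: 6+7+13+16+24 = 66
B → J → E → D → F → H → A: 6+2+23+13+16+24 = 84
The minimum is 66 via B → J → D → F → H → A.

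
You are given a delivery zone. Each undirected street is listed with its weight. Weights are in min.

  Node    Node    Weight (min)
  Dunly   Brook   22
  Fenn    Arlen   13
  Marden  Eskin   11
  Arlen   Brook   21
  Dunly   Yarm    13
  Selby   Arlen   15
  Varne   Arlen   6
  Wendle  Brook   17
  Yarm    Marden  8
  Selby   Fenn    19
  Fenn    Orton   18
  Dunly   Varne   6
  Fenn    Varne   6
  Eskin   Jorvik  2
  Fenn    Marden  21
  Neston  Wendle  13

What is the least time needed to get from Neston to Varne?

Shortest distances from Neston:
Neston: 0
Wendle: 13  (via Neston)
Brook: 30  (via Wendle)
Arlen: 51  (via Brook)
Dunly: 52  (via Brook)
Varne: 57  (via Arlen)
Shortest route: Neston → Wendle → Brook → Arlen → Varne = 57 min.

57 min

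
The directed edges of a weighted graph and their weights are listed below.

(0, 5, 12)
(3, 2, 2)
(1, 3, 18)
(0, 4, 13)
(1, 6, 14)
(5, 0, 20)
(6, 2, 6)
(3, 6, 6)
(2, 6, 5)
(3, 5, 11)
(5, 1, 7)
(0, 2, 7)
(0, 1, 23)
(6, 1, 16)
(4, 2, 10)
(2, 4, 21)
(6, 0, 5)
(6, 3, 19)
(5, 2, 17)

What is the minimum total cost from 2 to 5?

Running Dijkstra from 2:
2: 0
6: 5  (via 2)
0: 10  (via 6)
1: 21  (via 6)
4: 21  (via 2)
5: 22  (via 0)
Shortest route: 2 → 6 → 0 → 5 = 22.

22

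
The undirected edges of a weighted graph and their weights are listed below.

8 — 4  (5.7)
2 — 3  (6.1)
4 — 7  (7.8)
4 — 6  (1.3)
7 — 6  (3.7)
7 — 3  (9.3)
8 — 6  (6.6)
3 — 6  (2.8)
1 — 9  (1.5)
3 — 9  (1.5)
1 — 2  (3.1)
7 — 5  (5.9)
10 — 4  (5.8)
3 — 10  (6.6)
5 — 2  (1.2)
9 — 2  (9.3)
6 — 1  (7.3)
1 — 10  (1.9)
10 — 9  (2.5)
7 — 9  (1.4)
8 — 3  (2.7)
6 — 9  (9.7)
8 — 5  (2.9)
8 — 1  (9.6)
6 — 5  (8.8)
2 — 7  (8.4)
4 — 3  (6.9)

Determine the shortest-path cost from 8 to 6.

Compare a few routes:
8–6: 6.6 = 6.6
8–4–6: 5.7+1.3 = 7
8–3–6: 2.7+2.8 = 5.5
The minimum is 5.5 via 8–3–6.

5.5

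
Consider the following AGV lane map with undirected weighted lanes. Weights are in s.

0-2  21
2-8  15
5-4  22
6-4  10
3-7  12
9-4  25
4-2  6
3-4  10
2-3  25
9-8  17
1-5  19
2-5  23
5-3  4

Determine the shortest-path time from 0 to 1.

60 s

Settle nodes by increasing distance from 0:
0: 0
2: 21  (via 0)
4: 27  (via 2)
8: 36  (via 2)
3: 37  (via 4)
6: 37  (via 4)
5: 41  (via 3)
7: 49  (via 3)
9: 52  (via 4)
1: 60  (via 5)
Shortest route: 0–2–4–3–5–1 = 60 s.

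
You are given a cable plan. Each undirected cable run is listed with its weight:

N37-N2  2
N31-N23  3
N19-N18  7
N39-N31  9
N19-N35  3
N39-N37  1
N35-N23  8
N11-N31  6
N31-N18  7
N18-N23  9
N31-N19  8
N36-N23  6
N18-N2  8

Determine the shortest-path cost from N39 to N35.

Compare a few routes:
N39 - N31 - N23 - N35: 9+3+8 = 20
N39 - N37 - N2 - N18 - N19 - N35: 1+2+8+7+3 = 21
N39 - N31 - N18 - N19 - N35: 9+7+7+3 = 26
The minimum is 20 via N39 - N31 - N23 - N35.

20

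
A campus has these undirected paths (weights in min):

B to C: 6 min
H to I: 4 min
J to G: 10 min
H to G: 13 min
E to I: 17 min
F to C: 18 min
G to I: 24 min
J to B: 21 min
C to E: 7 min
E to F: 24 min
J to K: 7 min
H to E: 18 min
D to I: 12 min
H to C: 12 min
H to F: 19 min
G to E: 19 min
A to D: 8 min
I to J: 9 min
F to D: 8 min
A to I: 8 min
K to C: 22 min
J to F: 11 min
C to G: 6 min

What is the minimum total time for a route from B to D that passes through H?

34 min

Shortest B→H: B–C–H = 18
Best H to D: H–I–D costing 16
Total via H: 18 + 16 = 34 min.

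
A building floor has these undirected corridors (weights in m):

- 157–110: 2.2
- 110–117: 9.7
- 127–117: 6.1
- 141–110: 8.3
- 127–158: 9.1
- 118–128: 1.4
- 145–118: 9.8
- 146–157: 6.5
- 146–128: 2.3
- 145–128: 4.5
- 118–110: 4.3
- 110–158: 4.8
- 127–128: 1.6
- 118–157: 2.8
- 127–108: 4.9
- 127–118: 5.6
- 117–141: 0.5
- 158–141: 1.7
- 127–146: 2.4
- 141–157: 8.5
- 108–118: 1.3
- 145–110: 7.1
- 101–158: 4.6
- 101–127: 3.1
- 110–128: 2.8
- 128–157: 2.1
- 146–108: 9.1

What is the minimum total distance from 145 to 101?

Enumerating some paths:
145 - 110 - 128 - 127 - 101: 7.1+2.8+1.6+3.1 = 14.6
145 - 128 - 146 - 127 - 101: 4.5+2.3+2.4+3.1 = 12.3
145 - 128 - 127 - 101: 4.5+1.6+3.1 = 9.2
Cheapest is 145 - 128 - 127 - 101 at 9.2 m.

9.2 m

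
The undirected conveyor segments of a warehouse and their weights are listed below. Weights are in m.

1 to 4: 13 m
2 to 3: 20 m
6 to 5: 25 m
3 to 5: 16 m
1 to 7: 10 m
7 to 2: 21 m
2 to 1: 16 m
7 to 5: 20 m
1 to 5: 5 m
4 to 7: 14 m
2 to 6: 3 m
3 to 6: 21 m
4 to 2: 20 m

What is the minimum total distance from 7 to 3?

Candidate routes:
7–2–3: 21+20 = 41
7–5–3: 20+16 = 36
7–1–5–3: 10+5+16 = 31
Cheapest is 7–1–5–3 at 31 m.

31 m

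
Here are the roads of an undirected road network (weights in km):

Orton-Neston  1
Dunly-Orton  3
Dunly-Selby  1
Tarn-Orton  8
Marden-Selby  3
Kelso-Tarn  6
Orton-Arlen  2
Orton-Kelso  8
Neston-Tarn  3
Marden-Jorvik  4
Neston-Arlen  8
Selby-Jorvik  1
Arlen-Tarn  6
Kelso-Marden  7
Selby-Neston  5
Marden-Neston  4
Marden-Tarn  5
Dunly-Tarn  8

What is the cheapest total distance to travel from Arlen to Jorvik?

Compare a few routes:
Arlen - Orton - Neston - Selby - Jorvik: 2+1+5+1 = 9
Arlen - Orton - Dunly - Selby - Jorvik: 2+3+1+1 = 7
Cheapest is Arlen - Orton - Dunly - Selby - Jorvik at 7 km.

7 km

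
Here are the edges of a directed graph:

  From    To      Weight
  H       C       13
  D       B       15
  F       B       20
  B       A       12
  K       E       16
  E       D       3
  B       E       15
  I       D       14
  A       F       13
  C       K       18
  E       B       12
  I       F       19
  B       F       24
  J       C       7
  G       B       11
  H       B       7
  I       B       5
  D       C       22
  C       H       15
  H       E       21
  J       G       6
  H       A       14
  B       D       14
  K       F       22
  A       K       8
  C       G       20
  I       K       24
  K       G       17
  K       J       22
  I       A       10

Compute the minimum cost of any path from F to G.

Settle nodes by increasing distance from F:
F: 0
B: 20  (via F)
A: 32  (via B)
D: 34  (via B)
E: 35  (via B)
K: 40  (via A)
C: 56  (via D)
G: 57  (via K)
Shortest route: F–B–A–K–G = 57.

57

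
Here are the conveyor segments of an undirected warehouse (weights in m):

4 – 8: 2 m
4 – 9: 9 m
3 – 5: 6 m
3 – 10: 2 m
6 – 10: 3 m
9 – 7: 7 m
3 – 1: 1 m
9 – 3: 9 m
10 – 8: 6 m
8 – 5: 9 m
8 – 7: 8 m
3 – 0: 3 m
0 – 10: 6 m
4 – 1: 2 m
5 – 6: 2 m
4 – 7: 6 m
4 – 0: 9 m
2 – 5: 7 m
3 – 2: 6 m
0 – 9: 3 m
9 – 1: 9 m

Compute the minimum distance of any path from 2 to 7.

Enumerating some paths:
2–3–0–9–7: 6+3+3+7 = 19
2–3–1–4–7: 6+1+2+6 = 15
2–5–3–1–4–7: 7+6+1+2+6 = 22
2–3–1–4–8–7: 6+1+2+2+8 = 19
The minimum is 15 m via 2–3–1–4–7.

15 m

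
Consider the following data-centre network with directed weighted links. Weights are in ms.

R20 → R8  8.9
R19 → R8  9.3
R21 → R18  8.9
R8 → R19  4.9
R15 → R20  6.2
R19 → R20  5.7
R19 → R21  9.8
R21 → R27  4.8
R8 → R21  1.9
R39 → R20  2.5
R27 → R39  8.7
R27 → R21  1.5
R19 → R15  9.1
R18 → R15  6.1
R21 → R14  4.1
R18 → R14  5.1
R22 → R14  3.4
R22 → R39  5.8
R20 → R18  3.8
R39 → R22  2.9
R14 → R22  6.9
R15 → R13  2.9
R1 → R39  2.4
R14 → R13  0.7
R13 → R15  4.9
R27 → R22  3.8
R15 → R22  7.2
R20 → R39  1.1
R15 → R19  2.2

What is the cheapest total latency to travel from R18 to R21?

18.1 ms

Shortest distances from R18:
R18: 0
R14: 5.1  (via R18)
R13: 5.8  (via R14)
R15: 6.1  (via R18)
R19: 8.3  (via R15)
R22: 12  (via R14)
R20: 12.3  (via R15)
R39: 13.4  (via R20)
R8: 17.6  (via R19)
R21: 18.1  (via R19)
Shortest route: R18 → R15 → R19 → R21 = 18.1 ms.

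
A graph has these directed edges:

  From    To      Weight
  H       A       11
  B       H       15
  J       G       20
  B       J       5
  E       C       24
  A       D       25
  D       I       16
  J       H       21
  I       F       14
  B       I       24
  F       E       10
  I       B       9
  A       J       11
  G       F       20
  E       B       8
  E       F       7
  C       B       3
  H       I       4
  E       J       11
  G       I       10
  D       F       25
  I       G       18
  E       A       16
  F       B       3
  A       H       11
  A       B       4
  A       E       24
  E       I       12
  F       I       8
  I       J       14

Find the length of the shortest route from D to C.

Candidate routes:
D–I–G–F–E–C: 16+18+20+10+24 = 88
D–I–B–H–A–E–C: 16+9+15+11+24+24 = 99
D–F–E–C: 25+10+24 = 59
D–I–F–E–C: 16+14+10+24 = 64
The minimum is 59 via D–F–E–C.

59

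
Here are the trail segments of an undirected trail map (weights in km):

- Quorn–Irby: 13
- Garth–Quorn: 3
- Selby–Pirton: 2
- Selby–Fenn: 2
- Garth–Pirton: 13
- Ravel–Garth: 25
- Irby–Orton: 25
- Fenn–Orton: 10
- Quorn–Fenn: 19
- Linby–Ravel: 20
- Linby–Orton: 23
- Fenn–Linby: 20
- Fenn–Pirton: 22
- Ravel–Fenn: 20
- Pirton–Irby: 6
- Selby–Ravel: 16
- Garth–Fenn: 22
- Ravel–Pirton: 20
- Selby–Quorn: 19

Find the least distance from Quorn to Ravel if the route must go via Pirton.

Best Quorn to Pirton: Quorn → Garth → Pirton costing 16
Shortest Pirton→Ravel: Pirton → Selby → Ravel = 18
Total via Pirton: 16 + 18 = 34 km.

34 km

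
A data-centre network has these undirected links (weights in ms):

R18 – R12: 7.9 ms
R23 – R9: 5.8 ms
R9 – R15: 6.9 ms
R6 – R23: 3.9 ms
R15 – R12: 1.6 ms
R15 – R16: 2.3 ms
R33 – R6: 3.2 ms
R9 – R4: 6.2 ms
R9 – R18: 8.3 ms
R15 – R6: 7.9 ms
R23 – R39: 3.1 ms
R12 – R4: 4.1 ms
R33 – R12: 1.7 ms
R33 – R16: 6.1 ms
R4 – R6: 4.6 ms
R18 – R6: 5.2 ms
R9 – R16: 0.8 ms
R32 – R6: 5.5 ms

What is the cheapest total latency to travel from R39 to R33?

Candidate routes:
R39 - R23 - R9 - R16 - R33: 3.1+5.8+0.8+6.1 = 15.8
R39 - R23 - R9 - R16 - R15 - R12 - R33: 3.1+5.8+0.8+2.3+1.6+1.7 = 15.3
R39 - R23 - R6 - R33: 3.1+3.9+3.2 = 10.2
The minimum is 10.2 ms via R39 - R23 - R6 - R33.

10.2 ms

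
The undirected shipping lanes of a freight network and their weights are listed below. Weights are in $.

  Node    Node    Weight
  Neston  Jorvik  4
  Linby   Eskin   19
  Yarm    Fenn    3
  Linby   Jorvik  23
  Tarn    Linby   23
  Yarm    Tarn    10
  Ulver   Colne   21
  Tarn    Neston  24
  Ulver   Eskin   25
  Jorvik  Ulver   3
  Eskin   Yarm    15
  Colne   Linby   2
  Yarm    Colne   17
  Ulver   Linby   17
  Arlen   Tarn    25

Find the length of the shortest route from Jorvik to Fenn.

Running Dijkstra from Jorvik:
Jorvik: 0
Ulver: 3  (via Jorvik)
Neston: 4  (via Jorvik)
Linby: 20  (via Ulver)
Colne: 22  (via Linby)
Eskin: 28  (via Ulver)
Tarn: 28  (via Neston)
Yarm: 38  (via Tarn)
Fenn: 41  (via Yarm)
Shortest route: Jorvik → Neston → Tarn → Yarm → Fenn = $41.

$41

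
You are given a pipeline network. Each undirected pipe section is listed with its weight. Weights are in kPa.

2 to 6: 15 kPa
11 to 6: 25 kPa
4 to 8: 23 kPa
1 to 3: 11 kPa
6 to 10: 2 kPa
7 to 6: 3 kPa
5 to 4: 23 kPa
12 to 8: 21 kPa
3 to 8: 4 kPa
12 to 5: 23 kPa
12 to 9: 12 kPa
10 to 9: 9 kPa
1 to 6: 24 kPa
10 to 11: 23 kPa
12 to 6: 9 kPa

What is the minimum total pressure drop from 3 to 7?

37 kPa

Compare a few routes:
3 → 8 → 4 → 5 → 12 → 6 → 7: 4+23+23+23+9+3 = 85
3 → 8 → 12 → 9 → 10 → 6 → 7: 4+21+12+9+2+3 = 51
3 → 8 → 12 → 6 → 7: 4+21+9+3 = 37
3 → 1 → 6 → 7: 11+24+3 = 38
Cheapest is 3 → 8 → 12 → 6 → 7 at 37 kPa.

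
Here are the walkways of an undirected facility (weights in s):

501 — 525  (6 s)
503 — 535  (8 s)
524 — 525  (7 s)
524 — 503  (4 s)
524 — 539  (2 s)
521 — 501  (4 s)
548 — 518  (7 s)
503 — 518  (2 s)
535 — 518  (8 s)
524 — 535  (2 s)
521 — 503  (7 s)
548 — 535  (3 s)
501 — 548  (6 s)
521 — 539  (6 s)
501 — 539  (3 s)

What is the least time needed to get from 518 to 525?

Shortest distances from 518:
518: 0
503: 2  (via 518)
524: 6  (via 503)
548: 7  (via 518)
539: 8  (via 524)
535: 8  (via 518)
521: 9  (via 503)
501: 11  (via 539)
525: 13  (via 524)
Shortest route: 518 → 503 → 524 → 525 = 13 s.

13 s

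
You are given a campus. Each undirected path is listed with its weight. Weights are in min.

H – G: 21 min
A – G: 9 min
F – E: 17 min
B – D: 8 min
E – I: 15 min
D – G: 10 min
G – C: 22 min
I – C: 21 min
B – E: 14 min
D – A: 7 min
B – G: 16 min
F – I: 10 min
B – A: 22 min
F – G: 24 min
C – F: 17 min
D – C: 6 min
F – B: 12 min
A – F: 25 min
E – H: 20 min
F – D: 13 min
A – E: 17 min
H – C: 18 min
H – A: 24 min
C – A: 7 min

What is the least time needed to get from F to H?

Compare a few routes:
F → D → C → H: 13+6+18 = 37
F → E → H: 17+20 = 37
F → C → H: 17+18 = 35
Cheapest is F → C → H at 35 min.

35 min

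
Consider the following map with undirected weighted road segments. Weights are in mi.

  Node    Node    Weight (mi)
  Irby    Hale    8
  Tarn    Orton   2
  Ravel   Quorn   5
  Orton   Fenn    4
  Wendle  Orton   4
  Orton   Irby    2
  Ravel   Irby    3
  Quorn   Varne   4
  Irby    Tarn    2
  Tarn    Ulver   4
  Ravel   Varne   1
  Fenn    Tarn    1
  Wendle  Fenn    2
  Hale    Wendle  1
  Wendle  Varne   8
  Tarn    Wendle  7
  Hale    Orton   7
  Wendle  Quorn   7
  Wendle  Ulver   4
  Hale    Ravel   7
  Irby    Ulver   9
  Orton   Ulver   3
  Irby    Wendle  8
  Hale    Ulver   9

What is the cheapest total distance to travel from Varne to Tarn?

Enumerating some paths:
Varne → Ravel → Irby → Tarn: 1+3+2 = 6
Varne → Ravel → Irby → Orton → Tarn: 1+3+2+2 = 8
The minimum is 6 mi via Varne → Ravel → Irby → Tarn.

6 mi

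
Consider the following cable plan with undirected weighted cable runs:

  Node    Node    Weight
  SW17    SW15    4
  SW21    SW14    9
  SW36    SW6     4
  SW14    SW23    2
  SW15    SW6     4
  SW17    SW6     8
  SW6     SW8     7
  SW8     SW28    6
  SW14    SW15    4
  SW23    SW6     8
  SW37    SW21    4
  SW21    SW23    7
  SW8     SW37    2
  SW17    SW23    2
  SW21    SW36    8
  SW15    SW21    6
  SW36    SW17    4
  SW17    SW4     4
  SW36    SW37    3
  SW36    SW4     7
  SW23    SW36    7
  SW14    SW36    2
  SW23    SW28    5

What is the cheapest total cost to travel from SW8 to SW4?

Settle nodes by increasing distance from SW8:
SW8: 0
SW37: 2  (via SW8)
SW36: 5  (via SW37)
SW21: 6  (via SW37)
SW28: 6  (via SW8)
SW6: 7  (via SW8)
SW14: 7  (via SW36)
SW17: 9  (via SW36)
SW23: 9  (via SW14)
SW15: 11  (via SW6)
SW4: 12  (via SW36)
Shortest route: SW8–SW37–SW36–SW4 = 12.

12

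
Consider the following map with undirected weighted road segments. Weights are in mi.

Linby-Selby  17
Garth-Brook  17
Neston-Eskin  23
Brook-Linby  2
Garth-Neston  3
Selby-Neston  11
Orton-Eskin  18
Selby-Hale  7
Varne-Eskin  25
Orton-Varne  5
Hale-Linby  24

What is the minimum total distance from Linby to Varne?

68 mi

Shortest distances from Linby:
Linby: 0
Brook: 2  (via Linby)
Selby: 17  (via Linby)
Garth: 19  (via Brook)
Neston: 22  (via Garth)
Hale: 24  (via Linby)
Eskin: 45  (via Neston)
Orton: 63  (via Eskin)
Varne: 68  (via Orton)
Shortest route: Linby → Brook → Garth → Neston → Eskin → Orton → Varne = 68 mi.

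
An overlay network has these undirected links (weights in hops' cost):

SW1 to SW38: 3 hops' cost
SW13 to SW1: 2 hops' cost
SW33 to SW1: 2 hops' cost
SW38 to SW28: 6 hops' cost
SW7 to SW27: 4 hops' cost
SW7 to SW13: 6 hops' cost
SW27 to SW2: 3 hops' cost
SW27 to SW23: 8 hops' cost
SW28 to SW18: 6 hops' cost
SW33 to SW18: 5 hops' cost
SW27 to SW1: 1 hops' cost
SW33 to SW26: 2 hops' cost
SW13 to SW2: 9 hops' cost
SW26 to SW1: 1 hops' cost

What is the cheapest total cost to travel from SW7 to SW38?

Compare a few routes:
SW7 - SW13 - SW1 - SW38: 6+2+3 = 11
SW7 - SW27 - SW1 - SW38: 4+1+3 = 8
Cheapest is SW7 - SW27 - SW1 - SW38 at 8 hops' cost.

8 hops' cost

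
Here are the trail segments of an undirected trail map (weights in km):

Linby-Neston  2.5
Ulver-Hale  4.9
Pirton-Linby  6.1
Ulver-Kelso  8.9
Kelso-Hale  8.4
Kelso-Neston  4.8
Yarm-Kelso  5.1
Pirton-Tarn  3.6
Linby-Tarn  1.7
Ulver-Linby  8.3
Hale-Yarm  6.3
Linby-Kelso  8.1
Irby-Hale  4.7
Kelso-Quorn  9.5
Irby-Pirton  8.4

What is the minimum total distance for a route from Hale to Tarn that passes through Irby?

16.7 km

Best Hale to Irby: Hale–Irby costing 4.7
Best Irby to Tarn: Irby–Pirton–Tarn costing 12
Total via Irby: 4.7 + 12 = 16.7 km.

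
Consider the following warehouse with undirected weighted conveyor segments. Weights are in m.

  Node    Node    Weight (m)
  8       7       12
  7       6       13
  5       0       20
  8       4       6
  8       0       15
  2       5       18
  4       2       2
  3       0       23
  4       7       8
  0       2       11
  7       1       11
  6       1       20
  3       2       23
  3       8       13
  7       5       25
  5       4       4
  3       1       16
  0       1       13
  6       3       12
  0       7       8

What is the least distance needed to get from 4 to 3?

Candidate routes:
4 → 8 → 3: 6+13 = 19
4 → 2 → 3: 2+23 = 25
4 → 7 → 6 → 3: 8+13+12 = 33
4 → 7 → 8 → 3: 8+12+13 = 33
The minimum is 19 m via 4 → 8 → 3.

19 m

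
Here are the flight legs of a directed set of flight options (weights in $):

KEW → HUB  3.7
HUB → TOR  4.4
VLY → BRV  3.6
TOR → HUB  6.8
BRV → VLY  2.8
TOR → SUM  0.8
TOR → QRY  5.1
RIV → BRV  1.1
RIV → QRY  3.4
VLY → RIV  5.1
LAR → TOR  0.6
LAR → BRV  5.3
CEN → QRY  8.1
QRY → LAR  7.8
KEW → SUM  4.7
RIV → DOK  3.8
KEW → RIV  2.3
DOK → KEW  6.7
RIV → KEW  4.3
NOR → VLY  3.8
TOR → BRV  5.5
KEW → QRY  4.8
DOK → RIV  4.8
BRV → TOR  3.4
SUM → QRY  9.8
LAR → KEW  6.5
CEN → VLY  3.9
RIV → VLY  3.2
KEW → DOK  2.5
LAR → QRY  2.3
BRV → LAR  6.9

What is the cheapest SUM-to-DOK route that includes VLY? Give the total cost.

$34.6

Shortest SUM→VLY: SUM–QRY–LAR–BRV–VLY = 25.7
Best VLY to DOK: VLY–RIV–DOK costing 8.9
Total via VLY: 25.7 + 8.9 = $34.6.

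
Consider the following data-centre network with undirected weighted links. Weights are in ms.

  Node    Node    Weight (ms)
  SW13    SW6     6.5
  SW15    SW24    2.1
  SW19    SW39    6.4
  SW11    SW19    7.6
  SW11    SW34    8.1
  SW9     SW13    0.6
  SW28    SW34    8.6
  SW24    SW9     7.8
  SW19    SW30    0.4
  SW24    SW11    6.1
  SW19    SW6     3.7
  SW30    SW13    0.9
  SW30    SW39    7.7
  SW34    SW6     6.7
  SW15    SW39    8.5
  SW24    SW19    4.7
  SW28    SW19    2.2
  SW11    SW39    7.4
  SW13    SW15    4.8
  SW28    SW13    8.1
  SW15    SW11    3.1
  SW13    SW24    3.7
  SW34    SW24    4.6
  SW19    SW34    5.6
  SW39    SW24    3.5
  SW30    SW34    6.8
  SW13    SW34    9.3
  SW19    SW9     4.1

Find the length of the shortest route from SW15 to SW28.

Running Dijkstra from SW15:
SW15: 0
SW24: 2.1  (via SW15)
SW11: 3.1  (via SW15)
SW13: 4.8  (via SW15)
SW9: 5.4  (via SW13)
SW39: 5.6  (via SW24)
SW30: 5.7  (via SW13)
SW19: 6.1  (via SW30)
SW34: 6.7  (via SW24)
SW28: 8.3  (via SW19)
Shortest route: SW15–SW13–SW30–SW19–SW28 = 8.3 ms.

8.3 ms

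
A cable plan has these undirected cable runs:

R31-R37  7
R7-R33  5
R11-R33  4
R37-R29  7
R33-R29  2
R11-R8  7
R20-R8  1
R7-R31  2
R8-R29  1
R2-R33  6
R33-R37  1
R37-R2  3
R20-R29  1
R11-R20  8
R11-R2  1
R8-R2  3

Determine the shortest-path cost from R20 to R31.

Enumerating some paths:
R20 → R29 → R33 → R7 → R31: 1+2+5+2 = 10
R20 → R8 → R29 → R33 → R7 → R31: 1+1+2+5+2 = 11
Cheapest is R20 → R29 → R33 → R7 → R31 at 10.

10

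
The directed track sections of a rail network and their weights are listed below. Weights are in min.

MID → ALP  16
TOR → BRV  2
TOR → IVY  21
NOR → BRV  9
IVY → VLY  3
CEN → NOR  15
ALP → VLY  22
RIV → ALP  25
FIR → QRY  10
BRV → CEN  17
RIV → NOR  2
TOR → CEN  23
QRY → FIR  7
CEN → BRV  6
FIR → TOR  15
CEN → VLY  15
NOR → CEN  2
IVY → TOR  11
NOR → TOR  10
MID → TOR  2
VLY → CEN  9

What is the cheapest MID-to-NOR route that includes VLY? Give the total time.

Best MID to VLY: MID → TOR → IVY → VLY costing 26
Shortest VLY→NOR: VLY → CEN → NOR = 24
Total via VLY: 26 + 24 = 50 min.

50 min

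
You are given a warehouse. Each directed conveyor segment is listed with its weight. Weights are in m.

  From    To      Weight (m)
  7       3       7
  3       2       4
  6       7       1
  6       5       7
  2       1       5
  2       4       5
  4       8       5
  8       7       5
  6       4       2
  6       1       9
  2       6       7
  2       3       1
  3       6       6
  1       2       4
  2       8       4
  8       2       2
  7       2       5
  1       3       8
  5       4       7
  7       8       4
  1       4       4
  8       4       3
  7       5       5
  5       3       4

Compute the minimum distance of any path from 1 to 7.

Candidate routes:
1–2–6–7: 4+7+1 = 12
1–2–8–7: 4+4+5 = 13
1–4–8–7: 4+5+5 = 14
Cheapest is 1–2–6–7 at 12 m.

12 m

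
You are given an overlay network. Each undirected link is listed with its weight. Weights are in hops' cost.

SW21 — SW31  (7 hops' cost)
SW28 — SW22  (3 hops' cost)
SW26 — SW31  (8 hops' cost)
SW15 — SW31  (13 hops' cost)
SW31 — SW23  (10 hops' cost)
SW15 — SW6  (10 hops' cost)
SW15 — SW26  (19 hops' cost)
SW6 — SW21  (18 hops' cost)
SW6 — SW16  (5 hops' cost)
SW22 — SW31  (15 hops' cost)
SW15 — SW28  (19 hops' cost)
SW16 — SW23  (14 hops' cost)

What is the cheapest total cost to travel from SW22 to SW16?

37 hops' cost

Shortest distances from SW22:
SW22: 0
SW28: 3  (via SW22)
SW31: 15  (via SW22)
SW21: 22  (via SW31)
SW15: 22  (via SW28)
SW26: 23  (via SW31)
SW23: 25  (via SW31)
SW6: 32  (via SW15)
SW16: 37  (via SW6)
Shortest route: SW22–SW28–SW15–SW6–SW16 = 37 hops' cost.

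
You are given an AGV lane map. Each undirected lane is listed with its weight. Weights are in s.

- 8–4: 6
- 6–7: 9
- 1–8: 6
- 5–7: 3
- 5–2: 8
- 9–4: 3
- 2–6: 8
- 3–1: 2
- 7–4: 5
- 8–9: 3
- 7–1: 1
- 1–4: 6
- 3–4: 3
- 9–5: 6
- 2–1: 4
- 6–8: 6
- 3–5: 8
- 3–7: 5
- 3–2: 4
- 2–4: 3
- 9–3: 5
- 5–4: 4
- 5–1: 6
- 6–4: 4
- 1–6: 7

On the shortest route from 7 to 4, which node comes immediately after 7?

4

Candidate routes:
7 → 4: 5 = 5
7 → 1 → 4: 1+6 = 7
7 → 1 → 3 → 4: 1+2+3 = 6
The minimum is 5 s via 7 → 4.
So from 7 the first move is to 4.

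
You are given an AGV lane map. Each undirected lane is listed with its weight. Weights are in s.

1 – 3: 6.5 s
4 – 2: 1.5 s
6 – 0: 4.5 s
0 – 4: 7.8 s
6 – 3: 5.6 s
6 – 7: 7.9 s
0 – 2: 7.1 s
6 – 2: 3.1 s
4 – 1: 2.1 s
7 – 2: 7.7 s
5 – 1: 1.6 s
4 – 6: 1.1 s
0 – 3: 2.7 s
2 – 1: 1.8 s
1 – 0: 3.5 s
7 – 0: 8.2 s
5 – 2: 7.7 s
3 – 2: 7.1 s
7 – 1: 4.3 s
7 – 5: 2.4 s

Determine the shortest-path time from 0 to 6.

4.5 s

Shortest distances from 0:
0: 0
3: 2.7  (via 0)
1: 3.5  (via 0)
6: 4.5  (via 0)
Shortest route: 0–6 = 4.5 s.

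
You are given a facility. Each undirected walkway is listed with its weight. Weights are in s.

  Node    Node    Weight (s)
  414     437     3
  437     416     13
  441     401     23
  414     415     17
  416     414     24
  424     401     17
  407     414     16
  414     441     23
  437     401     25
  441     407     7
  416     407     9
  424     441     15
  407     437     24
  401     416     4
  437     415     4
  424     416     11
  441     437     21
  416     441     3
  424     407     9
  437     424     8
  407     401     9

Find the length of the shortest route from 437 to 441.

16 s

Shortest distances from 437:
437: 0
414: 3  (via 437)
415: 4  (via 437)
424: 8  (via 437)
416: 13  (via 437)
441: 16  (via 416)
Shortest route: 437 → 416 → 441 = 16 s.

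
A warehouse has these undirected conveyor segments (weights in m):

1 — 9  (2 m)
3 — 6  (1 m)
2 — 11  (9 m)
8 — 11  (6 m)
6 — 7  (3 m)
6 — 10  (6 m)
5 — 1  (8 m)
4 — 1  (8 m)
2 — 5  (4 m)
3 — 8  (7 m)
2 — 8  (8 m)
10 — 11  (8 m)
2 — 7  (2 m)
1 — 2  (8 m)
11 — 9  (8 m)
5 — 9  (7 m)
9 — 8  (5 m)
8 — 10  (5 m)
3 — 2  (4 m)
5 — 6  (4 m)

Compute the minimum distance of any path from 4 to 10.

Compare a few routes:
4 - 1 - 9 - 11 - 10: 8+2+8+8 = 26
4 - 1 - 9 - 8 - 10: 8+2+5+5 = 20
4 - 1 - 5 - 6 - 10: 8+8+4+6 = 26
Cheapest is 4 - 1 - 9 - 8 - 10 at 20 m.

20 m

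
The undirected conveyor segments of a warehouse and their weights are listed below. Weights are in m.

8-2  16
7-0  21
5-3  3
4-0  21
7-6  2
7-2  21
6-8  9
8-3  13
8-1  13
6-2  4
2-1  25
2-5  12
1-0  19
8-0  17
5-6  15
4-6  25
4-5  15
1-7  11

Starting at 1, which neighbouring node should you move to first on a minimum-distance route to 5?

7

Enumerating some paths:
1 - 7 - 6 - 5: 11+2+15 = 28
1 - 7 - 6 - 2 - 5: 11+2+4+12 = 29
1 - 2 - 5: 25+12 = 37
1 - 8 - 3 - 5: 13+13+3 = 29
The minimum is 28 m via 1 - 7 - 6 - 5.
So from 1 the first move is to 7.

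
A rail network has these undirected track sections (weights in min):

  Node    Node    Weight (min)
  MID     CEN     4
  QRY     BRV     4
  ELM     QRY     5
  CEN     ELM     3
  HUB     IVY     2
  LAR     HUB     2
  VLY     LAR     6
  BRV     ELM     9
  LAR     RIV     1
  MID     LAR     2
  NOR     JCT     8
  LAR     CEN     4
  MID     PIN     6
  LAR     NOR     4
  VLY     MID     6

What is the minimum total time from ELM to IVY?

Candidate routes:
ELM - CEN - LAR - HUB - IVY: 3+4+2+2 = 11
ELM - CEN - MID - LAR - HUB - IVY: 3+4+2+2+2 = 13
The minimum is 11 min via ELM - CEN - LAR - HUB - IVY.

11 min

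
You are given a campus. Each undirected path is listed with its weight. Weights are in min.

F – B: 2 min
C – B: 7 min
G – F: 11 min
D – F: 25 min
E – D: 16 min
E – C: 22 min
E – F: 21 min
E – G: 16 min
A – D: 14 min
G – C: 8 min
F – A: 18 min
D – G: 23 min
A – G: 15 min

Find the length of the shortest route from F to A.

18 min

Settle nodes by increasing distance from F:
F: 0
B: 2  (via F)
C: 9  (via B)
G: 11  (via F)
A: 18  (via F)
Shortest route: F–A = 18 min.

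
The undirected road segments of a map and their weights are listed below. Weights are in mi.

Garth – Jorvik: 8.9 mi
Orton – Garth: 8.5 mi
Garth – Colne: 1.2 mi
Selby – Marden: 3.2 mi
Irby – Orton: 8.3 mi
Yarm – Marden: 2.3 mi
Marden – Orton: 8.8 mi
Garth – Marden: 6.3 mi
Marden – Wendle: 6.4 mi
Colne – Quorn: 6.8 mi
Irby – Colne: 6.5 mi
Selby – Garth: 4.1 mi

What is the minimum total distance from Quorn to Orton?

Candidate routes:
Quorn → Colne → Garth → Orton: 6.8+1.2+8.5 = 16.5
Quorn → Colne → Irby → Orton: 6.8+6.5+8.3 = 21.6
The minimum is 16.5 mi via Quorn → Colne → Garth → Orton.

16.5 mi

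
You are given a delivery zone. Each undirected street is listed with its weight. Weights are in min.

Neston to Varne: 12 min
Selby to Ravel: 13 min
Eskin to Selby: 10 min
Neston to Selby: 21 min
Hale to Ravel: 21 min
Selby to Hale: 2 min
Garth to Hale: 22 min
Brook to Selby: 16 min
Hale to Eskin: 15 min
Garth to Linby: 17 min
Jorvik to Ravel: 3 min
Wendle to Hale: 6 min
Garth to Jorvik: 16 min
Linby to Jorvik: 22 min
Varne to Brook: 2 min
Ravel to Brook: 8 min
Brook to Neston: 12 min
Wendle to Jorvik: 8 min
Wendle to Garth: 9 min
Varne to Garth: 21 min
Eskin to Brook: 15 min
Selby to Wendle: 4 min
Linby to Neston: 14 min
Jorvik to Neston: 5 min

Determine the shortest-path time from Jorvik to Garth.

Running Dijkstra from Jorvik:
Jorvik: 0
Ravel: 3  (via Jorvik)
Neston: 5  (via Jorvik)
Wendle: 8  (via Jorvik)
Brook: 11  (via Ravel)
Selby: 12  (via Wendle)
Varne: 13  (via Brook)
Hale: 14  (via Wendle)
Garth: 16  (via Jorvik)
Shortest route: Jorvik → Garth = 16 min.

16 min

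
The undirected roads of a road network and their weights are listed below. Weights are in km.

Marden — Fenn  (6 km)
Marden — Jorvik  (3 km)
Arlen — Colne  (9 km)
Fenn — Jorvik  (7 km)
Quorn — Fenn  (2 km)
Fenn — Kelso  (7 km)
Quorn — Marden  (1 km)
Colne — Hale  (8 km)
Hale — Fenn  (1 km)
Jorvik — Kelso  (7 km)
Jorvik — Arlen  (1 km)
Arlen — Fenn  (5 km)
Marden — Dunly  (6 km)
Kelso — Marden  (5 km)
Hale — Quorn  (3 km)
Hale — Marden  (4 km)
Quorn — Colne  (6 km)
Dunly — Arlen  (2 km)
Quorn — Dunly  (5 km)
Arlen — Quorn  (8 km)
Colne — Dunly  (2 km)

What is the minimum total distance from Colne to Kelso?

Candidate routes:
Colne → Dunly → Quorn → Marden → Kelso: 2+5+1+5 = 13
Colne → Dunly → Marden → Kelso: 2+6+5 = 13
Colne → Dunly → Arlen → Jorvik → Kelso: 2+2+1+7 = 12
Cheapest is Colne → Dunly → Arlen → Jorvik → Kelso at 12 km.

12 km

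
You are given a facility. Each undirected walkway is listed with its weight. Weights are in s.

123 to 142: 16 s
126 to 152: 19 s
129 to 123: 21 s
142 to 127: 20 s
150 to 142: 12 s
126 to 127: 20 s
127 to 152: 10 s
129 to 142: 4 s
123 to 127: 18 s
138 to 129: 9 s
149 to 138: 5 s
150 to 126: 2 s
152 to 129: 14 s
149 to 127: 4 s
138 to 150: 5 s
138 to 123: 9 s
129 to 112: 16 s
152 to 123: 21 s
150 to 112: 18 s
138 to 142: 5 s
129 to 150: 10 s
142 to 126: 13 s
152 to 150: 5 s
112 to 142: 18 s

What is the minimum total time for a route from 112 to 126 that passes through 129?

Best 112 to 129: 112 → 129 costing 16
Best 129 to 126: 129 → 150 → 126 costing 12
Total via 129: 16 + 12 = 28 s.

28 s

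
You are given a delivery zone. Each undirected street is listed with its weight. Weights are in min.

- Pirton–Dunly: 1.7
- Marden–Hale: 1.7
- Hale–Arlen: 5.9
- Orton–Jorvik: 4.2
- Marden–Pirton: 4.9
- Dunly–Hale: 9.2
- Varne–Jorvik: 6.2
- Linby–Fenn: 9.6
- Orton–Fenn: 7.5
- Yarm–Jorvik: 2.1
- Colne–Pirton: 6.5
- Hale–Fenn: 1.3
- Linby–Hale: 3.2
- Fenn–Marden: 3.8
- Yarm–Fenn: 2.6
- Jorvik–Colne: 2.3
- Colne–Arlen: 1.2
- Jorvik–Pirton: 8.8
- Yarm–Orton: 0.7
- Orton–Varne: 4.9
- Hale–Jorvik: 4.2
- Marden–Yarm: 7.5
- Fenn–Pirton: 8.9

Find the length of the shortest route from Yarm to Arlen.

Shortest distances from Yarm:
Yarm: 0
Orton: 0.7  (via Yarm)
Jorvik: 2.1  (via Yarm)
Fenn: 2.6  (via Yarm)
Hale: 3.9  (via Fenn)
Colne: 4.4  (via Jorvik)
Marden: 5.6  (via Hale)
Varne: 5.6  (via Orton)
Arlen: 5.6  (via Colne)
Shortest route: Yarm → Jorvik → Colne → Arlen = 5.6 min.

5.6 min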